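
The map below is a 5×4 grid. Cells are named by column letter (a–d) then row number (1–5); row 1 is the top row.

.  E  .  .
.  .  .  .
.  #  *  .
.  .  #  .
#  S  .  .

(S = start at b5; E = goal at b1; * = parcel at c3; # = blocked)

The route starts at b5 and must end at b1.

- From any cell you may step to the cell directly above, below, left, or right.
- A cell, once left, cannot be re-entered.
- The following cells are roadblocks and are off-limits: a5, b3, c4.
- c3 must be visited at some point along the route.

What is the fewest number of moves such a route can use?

8

Any route passes through c3 somewhere between b5 and b1. Summing Manhattan distances along the two legs (b5 → c3 → b1) gives a lower bound of 3 + 3 = 6 moves.
That bound ignores the blocked cells. Measuring each leg by the fewest moves that actually steer around them (b5→c3: 5; c3→b1: 3) raises the lower bound to 8.
A route of 8 moves exists: b5 → c5 → d5 → d4 → d3 → c3 → c2 → c1 → b1.
Since 8 matches that lower bound, it is optimal.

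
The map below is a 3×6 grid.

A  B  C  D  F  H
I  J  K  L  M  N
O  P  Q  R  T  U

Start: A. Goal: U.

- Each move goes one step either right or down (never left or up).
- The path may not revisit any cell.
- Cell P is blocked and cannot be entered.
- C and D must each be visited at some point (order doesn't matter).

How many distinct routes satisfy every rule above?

A right/down-only route from A to U makes exactly 2 down-moves and 5 right-moves in some order.
With no other constraints that would be C(7,2) = 21 routes.
A monotone route can only reach the required cells in the order C, D, so split there and multiply the segment counts (each segment already excludes blocked cells): A→C: 1; C→D: 1; D→U: 6; product = 6.
That gives 6 routes.

6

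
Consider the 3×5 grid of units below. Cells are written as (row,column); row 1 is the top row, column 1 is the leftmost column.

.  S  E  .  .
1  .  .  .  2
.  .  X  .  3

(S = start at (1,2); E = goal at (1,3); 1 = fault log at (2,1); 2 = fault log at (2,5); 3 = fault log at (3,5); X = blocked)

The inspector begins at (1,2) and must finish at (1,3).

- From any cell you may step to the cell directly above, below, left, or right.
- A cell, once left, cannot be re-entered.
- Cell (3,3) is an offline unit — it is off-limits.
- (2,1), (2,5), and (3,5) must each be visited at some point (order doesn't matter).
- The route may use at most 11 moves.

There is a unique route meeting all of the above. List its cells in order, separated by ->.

Any route must reach (2,1), (2,5), and (3,5) and still end at (1,3) within 11 moves, so the order of the required stops is forced.
Route from (1,2): left to (1,1), down to (2,1), 3× right (reaching (2,4)), down to (3,4), right to (3,5), 2× up (reaching (1,5)), 2× left (reaching (1,3)) — 11 moves in all.
Check: all required cells visited; 11 ≤ 11 moves.

(1,2) -> (1,1) -> (2,1) -> (2,2) -> (2,3) -> (2,4) -> (3,4) -> (3,5) -> (2,5) -> (1,5) -> (1,4) -> (1,3)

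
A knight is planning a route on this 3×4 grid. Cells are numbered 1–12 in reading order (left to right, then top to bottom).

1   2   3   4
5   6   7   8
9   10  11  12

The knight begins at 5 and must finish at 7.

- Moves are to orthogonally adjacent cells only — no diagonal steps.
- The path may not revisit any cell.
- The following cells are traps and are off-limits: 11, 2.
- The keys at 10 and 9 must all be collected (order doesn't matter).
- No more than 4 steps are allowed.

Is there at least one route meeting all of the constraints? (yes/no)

One route that works: 5 → 9 → 10 → 6 → 7.

yes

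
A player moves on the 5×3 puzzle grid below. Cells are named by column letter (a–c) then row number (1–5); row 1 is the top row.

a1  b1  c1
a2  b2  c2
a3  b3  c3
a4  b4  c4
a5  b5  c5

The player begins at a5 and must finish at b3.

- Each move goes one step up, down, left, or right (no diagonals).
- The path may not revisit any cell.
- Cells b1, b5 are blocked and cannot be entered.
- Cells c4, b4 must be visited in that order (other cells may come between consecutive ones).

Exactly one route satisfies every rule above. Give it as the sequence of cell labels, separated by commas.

a5, a4, a3, a2, b2, c2, c3, c4, b4, b3

The waypoints must appear in the order c4, b4, with no cell reused.
Route from a5: 3× up (reaching a2), 2× right (reaching c2), 2× down (reaching c4), left to b4, up to b3 — 9 moves in all.
Check: order respected (c4 at step 7, b4 at step 8).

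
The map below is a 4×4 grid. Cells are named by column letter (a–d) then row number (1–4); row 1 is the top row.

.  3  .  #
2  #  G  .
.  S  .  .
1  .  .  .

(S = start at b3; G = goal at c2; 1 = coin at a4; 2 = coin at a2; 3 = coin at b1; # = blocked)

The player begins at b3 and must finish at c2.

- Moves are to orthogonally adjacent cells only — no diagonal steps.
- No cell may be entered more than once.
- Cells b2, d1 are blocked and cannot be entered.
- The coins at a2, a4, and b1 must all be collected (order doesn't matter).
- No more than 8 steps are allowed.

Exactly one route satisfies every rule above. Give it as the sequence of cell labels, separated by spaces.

Any route must reach a2, a4, and b1 and still end at c2 within 8 moves, so the order of the required stops is forced.
Route from b3: down to b4, left to a4, 3× up (reaching a1), 2× right (reaching c1), down to c2 — 8 moves in all.
Check: all required cells visited; 8 ≤ 8 moves.

b3 b4 a4 a3 a2 a1 b1 c1 c2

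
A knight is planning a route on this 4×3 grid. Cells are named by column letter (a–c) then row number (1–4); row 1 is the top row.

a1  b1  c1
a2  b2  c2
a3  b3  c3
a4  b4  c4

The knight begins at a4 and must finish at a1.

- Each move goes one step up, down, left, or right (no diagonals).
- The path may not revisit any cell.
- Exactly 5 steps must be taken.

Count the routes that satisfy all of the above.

Need simple routes of exactly 5 moves from a4 to a1 (Manhattan distance 3, so 1 moves are spent on a detour and 1 undoing it).
Enumerating: a4 a3 a2 b2 b1 a1 | a4 a3 b3 b2 b1 a1 | a4 a3 b3 b2 a2 a1 | a4 b4 b3 b2 b1 a1 | a4 b4 b3 b2 a2 a1 | a4 b4 b3 a3 a2 a1.
That gives 6 routes.

6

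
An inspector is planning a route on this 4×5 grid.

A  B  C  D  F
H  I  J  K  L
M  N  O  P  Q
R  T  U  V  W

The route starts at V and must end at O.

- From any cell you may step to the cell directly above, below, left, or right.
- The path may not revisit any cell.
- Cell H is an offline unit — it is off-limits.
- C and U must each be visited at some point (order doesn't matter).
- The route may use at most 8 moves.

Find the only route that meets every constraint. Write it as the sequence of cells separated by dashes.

The budget equals the shortest possible length, so every move has to be on a shortest route through the required cells.
Route from V: 2× left (reaching T), 3× up (reaching B), right to C, 2× down (reaching O) — 8 moves in all.
Check: all required cells visited; 8 ≤ 8 moves.

V - U - T - N - I - B - C - J - O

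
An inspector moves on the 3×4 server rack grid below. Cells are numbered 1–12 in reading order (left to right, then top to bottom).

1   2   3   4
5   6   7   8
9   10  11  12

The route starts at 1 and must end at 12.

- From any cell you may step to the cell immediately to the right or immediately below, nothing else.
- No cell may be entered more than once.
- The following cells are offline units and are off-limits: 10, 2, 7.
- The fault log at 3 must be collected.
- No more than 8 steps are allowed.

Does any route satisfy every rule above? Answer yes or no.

no

Every right/down route from 1 to 3 runs into a blocked cell, so that leg cannot be completed.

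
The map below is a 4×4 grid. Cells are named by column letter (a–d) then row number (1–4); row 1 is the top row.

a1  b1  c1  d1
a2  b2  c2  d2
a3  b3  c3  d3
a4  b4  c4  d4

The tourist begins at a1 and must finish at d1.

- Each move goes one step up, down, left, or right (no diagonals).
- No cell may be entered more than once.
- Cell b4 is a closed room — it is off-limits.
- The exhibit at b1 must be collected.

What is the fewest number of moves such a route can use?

3

Any route passes through b1 somewhere between a1 and d1. Summing Manhattan distances along the two legs (a1 → b1 → d1) gives a lower bound of 1 + 2 = 3 moves.
A route of 3 moves achieves this: a1 → b1 → c1 → d1.
Since 3 matches the lower bound, it is optimal.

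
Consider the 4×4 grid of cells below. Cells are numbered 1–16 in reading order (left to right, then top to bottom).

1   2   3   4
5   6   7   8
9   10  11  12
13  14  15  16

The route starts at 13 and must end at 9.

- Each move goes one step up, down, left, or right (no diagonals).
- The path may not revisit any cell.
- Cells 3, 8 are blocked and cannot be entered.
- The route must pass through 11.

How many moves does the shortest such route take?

Any route passes through 11 somewhere between 13 and 9. Summing Manhattan distances along the two legs (13 → 11 → 9) gives a lower bound of 3 + 2 = 5 moves.
A route of 5 moves achieves this: 13 → 14 → 15 → 11 → 10 → 9.
Since 5 matches the lower bound, it is optimal.

5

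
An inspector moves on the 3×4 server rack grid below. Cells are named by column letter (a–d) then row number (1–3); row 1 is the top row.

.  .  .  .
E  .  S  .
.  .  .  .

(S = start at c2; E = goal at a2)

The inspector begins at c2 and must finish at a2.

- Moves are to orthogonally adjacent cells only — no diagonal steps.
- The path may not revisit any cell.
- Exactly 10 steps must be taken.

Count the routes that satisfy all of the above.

4

Need simple routes of exactly 10 moves from c2 to a2 (Manhattan distance 2, so 4 moves are spent on a detour and 4 undoing it).
Enumerating: c2 c1 d1 d2 d3 c3 b3 b2 b1 a1 a2 | c2 c3 d3 d2 d1 c1 b1 b2 b3 a3 a2 | c2 b2 b1 c1 d1 d2 d3 c3 b3 a3 a2 | c2 b2 b3 c3 d3 d2 d1 c1 b1 a1 a2.
That gives 4 routes.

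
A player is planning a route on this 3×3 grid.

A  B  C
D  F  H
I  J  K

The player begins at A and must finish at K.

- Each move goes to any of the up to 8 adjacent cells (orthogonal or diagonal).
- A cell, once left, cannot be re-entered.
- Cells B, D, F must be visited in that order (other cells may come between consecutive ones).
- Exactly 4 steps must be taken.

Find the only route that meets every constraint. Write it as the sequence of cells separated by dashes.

A - B - D - F - K

The waypoints must appear in the order B, D, F, with no cell reused.
Route from A: right 1 to B, down-left 1 to D, right 1 to F, down-right 1 to K — 4 moves in all.
Check: order respected (B at step 1, D at step 2, F at step 3); 4 moves as required.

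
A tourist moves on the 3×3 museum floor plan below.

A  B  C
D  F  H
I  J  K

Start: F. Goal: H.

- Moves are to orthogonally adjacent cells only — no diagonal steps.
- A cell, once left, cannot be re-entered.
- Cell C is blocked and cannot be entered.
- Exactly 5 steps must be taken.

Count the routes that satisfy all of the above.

Need simple routes of exactly 5 moves from F to H (Manhattan distance 1, so 2 moves are spent on a detour and 2 undoing it).
Enumerating: F D I J K H.
That gives 1 route.

1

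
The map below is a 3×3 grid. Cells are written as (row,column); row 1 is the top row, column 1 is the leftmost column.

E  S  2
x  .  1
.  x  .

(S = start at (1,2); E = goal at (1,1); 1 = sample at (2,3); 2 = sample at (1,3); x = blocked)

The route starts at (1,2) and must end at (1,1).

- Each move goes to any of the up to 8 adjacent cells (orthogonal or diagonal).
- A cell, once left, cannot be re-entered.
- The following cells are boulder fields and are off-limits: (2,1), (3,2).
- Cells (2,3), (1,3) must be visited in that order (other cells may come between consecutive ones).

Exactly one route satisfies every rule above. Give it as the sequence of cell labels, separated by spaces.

(1,2) (2,3) (1,3) (2,2) (1,1)

The waypoints must appear in the order (2,3), (1,3), with no cell reused.
Route from (1,2): down-right 1 to (2,3), up 1 to (1,3), down-left 1 to (2,2), up-left 1 to (1,1) — 4 moves in all.
Check: order respected (1 at step 1, 2 at step 2).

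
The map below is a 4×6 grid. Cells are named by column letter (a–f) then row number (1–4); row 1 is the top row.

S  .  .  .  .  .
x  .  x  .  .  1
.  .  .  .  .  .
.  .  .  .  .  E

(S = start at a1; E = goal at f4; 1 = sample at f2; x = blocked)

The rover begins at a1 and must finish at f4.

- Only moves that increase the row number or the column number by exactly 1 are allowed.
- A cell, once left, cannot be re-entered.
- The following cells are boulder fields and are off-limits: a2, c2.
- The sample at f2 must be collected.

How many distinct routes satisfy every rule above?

A right/down-only route from a1 to f4 makes exactly 3 down-moves and 5 right-moves in some order.
With no other constraints that would be C(8,3) = 56 routes.
Split at f2 and multiply the segment counts (each segment already excludes blocked cells): a1→f2: 3; f2→f4: 1; product = 3.
That gives 3 routes.

3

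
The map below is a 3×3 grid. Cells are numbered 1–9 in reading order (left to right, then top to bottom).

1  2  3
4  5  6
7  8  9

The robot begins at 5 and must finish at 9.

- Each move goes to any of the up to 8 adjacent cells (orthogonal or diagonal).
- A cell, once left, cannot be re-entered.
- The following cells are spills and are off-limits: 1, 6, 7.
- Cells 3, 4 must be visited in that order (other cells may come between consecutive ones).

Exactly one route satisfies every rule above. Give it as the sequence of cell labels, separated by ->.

5 -> 3 -> 2 -> 4 -> 8 -> 9

The waypoints must appear in the order 3, 4, with no cell reused.
Route from 5: up-right 1 to 3, left 1 to 2, down-left 1 to 4, down-right 1 to 8, right 1 to 9 — 5 moves in all.
Check: order respected (3 at step 1, 4 at step 3).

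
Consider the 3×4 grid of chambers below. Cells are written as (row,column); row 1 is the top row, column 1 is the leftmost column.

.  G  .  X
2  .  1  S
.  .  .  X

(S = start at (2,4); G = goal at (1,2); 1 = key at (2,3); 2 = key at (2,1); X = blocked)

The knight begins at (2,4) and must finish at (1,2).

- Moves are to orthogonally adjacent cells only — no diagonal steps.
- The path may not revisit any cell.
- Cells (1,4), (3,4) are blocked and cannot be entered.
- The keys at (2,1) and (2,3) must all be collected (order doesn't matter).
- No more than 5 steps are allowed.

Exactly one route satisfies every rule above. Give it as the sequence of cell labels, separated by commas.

Any route must reach (2,1) and (2,3) and still end at (1,2) within 5 moves, so the order of the required stops is forced.
Route from (2,4): left 3 to (2,1), up 1 to (1,1), right 1 to (1,2) — 5 moves in all.
Check: all required cells visited; 5 ≤ 5 moves.

(2,4), (2,3), (2,2), (2,1), (1,1), (1,2)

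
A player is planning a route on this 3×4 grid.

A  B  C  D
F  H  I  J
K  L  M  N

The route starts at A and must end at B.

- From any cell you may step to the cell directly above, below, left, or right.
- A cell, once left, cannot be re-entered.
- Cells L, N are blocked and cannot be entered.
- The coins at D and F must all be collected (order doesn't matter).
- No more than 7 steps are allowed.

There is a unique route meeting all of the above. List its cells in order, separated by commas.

A, F, H, I, J, D, C, B

The 7-move cap with required stops at D, F leaves no slack for detours.
Route from A: down 1 to F, right 3 to J, up 1 to D, left 2 to B — 7 moves in all.
Check: all required cells visited; 7 ≤ 7 moves.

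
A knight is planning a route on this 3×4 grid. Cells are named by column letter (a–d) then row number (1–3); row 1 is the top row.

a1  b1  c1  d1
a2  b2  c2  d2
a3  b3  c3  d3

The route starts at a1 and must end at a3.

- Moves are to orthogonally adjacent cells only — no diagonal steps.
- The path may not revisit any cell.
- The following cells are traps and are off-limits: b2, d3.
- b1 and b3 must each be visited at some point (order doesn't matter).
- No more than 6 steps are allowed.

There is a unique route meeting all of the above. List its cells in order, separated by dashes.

a1 - b1 - c1 - c2 - c3 - b3 - a3

The 6-move cap with required stops at b1, b3 leaves no slack for detours.
Route from a1: right 2 to c1, down 2 to c3, left 2 to a3 — 6 moves in all.
Check: all required cells visited; 6 ≤ 6 moves.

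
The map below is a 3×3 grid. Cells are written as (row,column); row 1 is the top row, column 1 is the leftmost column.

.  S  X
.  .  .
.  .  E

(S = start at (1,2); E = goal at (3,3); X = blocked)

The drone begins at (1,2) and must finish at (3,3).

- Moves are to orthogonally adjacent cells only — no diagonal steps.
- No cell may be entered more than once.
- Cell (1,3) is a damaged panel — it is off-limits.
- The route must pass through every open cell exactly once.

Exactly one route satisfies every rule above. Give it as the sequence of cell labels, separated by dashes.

(1,2) - (1,1) - (2,1) - (3,1) - (3,2) - (2,2) - (2,3) - (3,3)

Need to visit all 8 open cells exactly once, starting at (1,2) and ending at (3,3).
Cell (2,3) has only two open neighbours ((3,3) and (2,2)), so the path must pass straight through it: one of those is the cell it's entered from and the other is where it exits.
Route from (1,2): left to (1,1), 2× down (reaching (3,1)), right to (3,2), up to (2,2), right to (2,3), down to (3,3) — 7 moves in all.
Check: all 8 open cells covered.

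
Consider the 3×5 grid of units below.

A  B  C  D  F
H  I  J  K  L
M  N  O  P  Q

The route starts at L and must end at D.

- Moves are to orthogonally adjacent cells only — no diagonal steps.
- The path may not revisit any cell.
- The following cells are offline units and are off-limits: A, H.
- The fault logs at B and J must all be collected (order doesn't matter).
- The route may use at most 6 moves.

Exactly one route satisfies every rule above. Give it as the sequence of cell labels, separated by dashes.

L - K - J - I - B - C - D

The budget equals the shortest possible length, so every move has to be on a shortest route through the required cells.
Route from L: left 3 to I, up 1 to B, right 2 to D — 6 moves in all.
Check: all required cells visited; 6 ≤ 6 moves.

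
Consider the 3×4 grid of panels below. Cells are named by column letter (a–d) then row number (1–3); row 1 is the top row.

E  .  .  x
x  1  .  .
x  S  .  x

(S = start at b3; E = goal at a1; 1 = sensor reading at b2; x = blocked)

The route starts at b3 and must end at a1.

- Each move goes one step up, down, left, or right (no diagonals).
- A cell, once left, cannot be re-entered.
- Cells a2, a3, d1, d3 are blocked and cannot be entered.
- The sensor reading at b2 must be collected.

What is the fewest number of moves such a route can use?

Any route passes through b2 somewhere between b3 and a1. Summing Manhattan distances along the two legs (b3 → b2 → a1) gives a lower bound of 1 + 2 = 3 moves.
A route of 3 moves achieves this: b3 → b2 → b1 → a1.
Since 3 matches the lower bound, it is optimal.

3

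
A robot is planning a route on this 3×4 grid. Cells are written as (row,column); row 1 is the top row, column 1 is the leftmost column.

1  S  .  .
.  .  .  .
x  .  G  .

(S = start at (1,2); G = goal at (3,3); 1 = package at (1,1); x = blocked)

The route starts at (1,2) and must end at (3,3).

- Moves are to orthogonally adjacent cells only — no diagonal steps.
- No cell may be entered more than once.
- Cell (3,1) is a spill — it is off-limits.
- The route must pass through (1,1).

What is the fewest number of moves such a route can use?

Any route passes through (1,1) somewhere between (1,2) and (3,3). Summing Manhattan distances along the two legs ((1,2) → (1,1) → (3,3)) gives a lower bound of 1 + 4 = 5 moves.
A route of 5 moves achieves this: (1,2) → (1,1) → (2,1) → (2,2) → (3,2) → (3,3).
Since 5 matches the lower bound, it is optimal.

5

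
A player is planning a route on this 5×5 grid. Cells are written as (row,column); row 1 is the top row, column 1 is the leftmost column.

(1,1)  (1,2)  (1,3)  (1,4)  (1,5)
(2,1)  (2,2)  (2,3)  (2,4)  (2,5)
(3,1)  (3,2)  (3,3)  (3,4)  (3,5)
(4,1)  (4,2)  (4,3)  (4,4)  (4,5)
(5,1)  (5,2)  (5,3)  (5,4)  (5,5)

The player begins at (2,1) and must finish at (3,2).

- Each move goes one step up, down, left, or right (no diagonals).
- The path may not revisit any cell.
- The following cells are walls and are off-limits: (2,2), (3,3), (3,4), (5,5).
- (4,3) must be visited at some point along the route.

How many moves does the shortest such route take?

Any route passes through (4,3) somewhere between (2,1) and (3,2). Summing Manhattan distances along the two legs ((2,1) → (4,3) → (3,2)) gives a lower bound of 4 + 2 = 6 moves.
The shortest route satisfying every rule uses 8 moves: (2,1) → (3,1) → (4,1) → (5,1) → (5,2) → (5,3) → (4,3) → (4,2) → (3,2).
The bound of 6 isn't tight here; checking systematically, no route of length 6 through 7 satisfies every constraint, so 8 is the minimum.

8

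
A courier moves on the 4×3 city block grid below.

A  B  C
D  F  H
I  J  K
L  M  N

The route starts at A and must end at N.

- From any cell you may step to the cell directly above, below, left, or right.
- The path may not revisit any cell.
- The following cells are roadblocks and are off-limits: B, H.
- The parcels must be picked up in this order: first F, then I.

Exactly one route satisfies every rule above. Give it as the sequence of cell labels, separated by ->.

The waypoints must appear in the order F, I, with no cell reused.
Route from A: down 1 to D, right 1 to F, down 1 to J, left 1 to I, down 1 to L, right 2 to N — 7 moves in all.
Check: order respected (F at step 2, I at step 4).

A -> D -> F -> J -> I -> L -> M -> N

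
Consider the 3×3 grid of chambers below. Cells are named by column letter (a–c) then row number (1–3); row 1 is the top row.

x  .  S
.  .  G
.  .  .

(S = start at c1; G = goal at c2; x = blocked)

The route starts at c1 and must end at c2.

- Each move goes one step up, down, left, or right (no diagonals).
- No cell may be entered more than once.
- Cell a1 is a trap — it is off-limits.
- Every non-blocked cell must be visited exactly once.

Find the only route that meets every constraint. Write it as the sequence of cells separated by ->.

Need to visit all 8 open cells exactly once, starting at c1 and ending at c2.
Cell b1 has only two open neighbours (b2 and c1), so the path must pass straight through it: one of those is the cell it's entered from and the other is where it exits.
Route from c1: left 1 to b1, down 1 to b2, left 1 to a2, down 1 to a3, right 2 to c3, up 1 to c2 — 7 moves in all.
Check: all 8 open cells covered.

c1 -> b1 -> b2 -> a2 -> a3 -> b3 -> c3 -> c2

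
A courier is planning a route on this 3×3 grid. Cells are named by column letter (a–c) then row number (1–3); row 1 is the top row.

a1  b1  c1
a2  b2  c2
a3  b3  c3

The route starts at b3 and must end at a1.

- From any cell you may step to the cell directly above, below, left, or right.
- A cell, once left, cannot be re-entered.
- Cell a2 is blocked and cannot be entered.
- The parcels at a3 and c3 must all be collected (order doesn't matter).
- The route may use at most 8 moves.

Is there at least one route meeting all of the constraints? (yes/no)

a3 must be visited but has only one open neighbour (b3), and it is neither the start nor the goal — the route would have to enter and leave through b3, re-entering it.

no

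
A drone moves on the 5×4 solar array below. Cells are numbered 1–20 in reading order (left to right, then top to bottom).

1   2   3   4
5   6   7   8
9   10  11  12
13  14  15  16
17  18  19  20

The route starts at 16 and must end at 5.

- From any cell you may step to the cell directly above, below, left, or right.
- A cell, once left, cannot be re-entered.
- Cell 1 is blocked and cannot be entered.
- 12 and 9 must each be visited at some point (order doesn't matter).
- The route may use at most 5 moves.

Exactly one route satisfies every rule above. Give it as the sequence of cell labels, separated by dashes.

16 - 12 - 11 - 10 - 9 - 5

The 5-move cap with required stops at 12, 9 leaves no slack for detours.
Route from 16: up 1 to 12, left 3 to 9, up 1 to 5 — 5 moves in all.
Check: all required cells visited; 5 ≤ 5 moves.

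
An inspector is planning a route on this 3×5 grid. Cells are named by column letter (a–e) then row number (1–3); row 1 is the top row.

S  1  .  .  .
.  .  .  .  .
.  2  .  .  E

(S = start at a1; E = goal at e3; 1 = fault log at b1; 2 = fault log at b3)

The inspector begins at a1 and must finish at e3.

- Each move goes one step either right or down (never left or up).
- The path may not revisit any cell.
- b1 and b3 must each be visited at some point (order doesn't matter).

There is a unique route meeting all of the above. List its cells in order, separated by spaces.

Moves only go right or down, so the column and row indices never decrease.
Route from a1: right 1 to b1, down 2 to b3, right 3 to e3 — 6 moves in all.
Check: all required cells visited.

a1 b1 b2 b3 c3 d3 e3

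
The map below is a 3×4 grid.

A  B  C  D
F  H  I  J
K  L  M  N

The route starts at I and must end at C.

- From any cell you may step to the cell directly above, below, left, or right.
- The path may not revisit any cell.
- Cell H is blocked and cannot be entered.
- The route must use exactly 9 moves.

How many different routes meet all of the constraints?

1

Need simple routes of exactly 9 moves from I to C (Manhattan distance 1, so 4 moves are spent on a detour and 4 undoing it).
Enumerating: I J N M L K F A B C.
That gives 1 route.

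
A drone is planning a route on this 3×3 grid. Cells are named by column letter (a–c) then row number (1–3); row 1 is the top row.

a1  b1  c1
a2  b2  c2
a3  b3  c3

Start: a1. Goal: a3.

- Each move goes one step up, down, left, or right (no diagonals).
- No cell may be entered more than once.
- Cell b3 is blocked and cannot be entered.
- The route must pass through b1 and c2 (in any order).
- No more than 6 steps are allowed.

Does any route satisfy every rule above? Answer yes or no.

One route that works: a1 → b1 → c1 → c2 → b2 → a2 → a3.

yes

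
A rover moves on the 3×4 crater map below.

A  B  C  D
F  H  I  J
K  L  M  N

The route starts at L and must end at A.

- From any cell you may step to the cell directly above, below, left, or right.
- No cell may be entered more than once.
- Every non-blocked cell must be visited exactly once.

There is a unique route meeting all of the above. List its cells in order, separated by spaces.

Need to visit all 12 open cells exactly once, starting at L and ending at A.
Cell K has only two open neighbours (F and L), so the path must pass straight through it: one of those is the cell it's entered from and the other is where it exits.
Route from L: left 1 to K, up 1 to F, right 2 to I, down 1 to M, right 1 to N, up 2 to D, left 3 to A — 11 moves in all.
Check: all 12 open cells covered.

L K F H I M N J D C B A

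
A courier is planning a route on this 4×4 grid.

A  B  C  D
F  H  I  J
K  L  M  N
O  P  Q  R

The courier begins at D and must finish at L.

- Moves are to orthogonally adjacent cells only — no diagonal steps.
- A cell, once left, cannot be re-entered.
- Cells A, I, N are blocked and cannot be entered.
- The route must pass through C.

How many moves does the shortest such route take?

4

Any route passes through C somewhere between D and L. Summing Manhattan distances along the two legs (D → C → L) gives a lower bound of 1 + 3 = 4 moves.
A route of 4 moves achieves this: D → C → B → H → L.
Since 4 matches the lower bound, it is optimal.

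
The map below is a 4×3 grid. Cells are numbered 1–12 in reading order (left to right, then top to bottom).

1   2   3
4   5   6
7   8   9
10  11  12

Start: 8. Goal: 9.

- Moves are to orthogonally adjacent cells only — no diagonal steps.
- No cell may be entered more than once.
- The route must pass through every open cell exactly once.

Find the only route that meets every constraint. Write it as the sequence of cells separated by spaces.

8 5 6 3 2 1 4 7 10 11 12 9

Need to visit all 12 open cells exactly once, starting at 8 and ending at 9.
Cell 3 has only two open neighbours (6 and 2), so the path must pass straight through it: one of those is the cell it's entered from and the other is where it exits.
Route from 8: up to 5, right to 6, up to 3, 2× left (reaching 1), 3× down (reaching 10), 2× right (reaching 12), up to 9 — 11 moves in all.
Check: all 12 open cells covered.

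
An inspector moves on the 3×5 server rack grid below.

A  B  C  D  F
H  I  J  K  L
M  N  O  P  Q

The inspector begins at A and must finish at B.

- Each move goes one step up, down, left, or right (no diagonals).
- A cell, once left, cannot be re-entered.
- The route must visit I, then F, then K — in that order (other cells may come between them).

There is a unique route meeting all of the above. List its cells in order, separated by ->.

A -> H -> I -> N -> O -> P -> Q -> L -> F -> D -> K -> J -> C -> B

The waypoints must appear in the order I, F, K, with no cell reused.
Route from A: down 1 to H, right 1 to I, down 1 to N, right 3 to Q, up 2 to F, left 1 to D, down 1 to K, left 1 to J, up 1 to C, left 1 to B — 13 moves in all.
Check: order respected (I at step 2, F at step 8, K at step 10).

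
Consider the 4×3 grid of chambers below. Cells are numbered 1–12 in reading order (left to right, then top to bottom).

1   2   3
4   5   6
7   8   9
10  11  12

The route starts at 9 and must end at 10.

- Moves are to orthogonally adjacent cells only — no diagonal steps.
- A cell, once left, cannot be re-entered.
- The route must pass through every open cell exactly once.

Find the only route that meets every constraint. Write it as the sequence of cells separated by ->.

9 -> 12 -> 11 -> 8 -> 5 -> 6 -> 3 -> 2 -> 1 -> 4 -> 7 -> 10

Need to visit all 12 open cells exactly once, starting at 9 and ending at 10.
Cell 3 has only two open neighbours (6 and 2), so the path must pass straight through it: one of those is the cell it's entered from and the other is where it exits.
Route from 9: down to 12, left to 11, 2× up (reaching 5), right to 6, up to 3, 2× left (reaching 1), 3× down (reaching 10) — 11 moves in all.
Check: all 12 open cells covered.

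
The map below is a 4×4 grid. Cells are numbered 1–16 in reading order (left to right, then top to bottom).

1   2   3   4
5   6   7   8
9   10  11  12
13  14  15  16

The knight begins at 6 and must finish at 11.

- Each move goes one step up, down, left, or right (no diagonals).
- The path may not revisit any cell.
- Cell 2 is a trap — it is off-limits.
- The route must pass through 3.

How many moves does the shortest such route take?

6

Any route passes through 3 somewhere between 6 and 11. Summing Manhattan distances along the two legs (6 → 3 → 11) gives a lower bound of 2 + 2 = 4 moves.
The shortest route satisfying every rule uses 6 moves: 6 → 7 → 3 → 4 → 8 → 12 → 11.
The no-revisit rule (legs can't share cells) pushes the minimum above the 4-move bound; an exhaustive check rules out every length from 4 to 5, leaving 6 as the minimum.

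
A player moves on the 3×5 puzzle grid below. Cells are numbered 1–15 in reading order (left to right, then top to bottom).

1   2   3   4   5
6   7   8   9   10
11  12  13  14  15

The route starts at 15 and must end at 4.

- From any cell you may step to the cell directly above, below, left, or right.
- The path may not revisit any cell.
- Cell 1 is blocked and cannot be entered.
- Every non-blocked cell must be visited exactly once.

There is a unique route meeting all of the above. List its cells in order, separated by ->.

Need to visit all 14 open cells exactly once, starting at 15 and ending at 4.
Route from 15: left 4 to 11, up 1 to 6, right 1 to 7, up 1 to 2, right 1 to 3, down 1 to 8, right 2 to 10, up 1 to 5, left 1 to 4 — 13 moves in all.
Check: all 14 open cells covered.

15 -> 14 -> 13 -> 12 -> 11 -> 6 -> 7 -> 2 -> 3 -> 8 -> 9 -> 10 -> 5 -> 4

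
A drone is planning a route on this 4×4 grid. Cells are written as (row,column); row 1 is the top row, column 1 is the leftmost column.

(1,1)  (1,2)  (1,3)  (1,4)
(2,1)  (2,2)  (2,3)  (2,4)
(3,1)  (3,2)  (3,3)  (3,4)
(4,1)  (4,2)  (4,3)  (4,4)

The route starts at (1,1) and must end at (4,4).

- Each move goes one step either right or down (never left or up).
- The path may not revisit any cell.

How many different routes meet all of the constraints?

A right/down-only route from (1,1) to (4,4) makes exactly 3 down-moves and 3 right-moves in some order.
With no other constraints that would be C(6,3) = 20 routes.
That gives 20 routes.

20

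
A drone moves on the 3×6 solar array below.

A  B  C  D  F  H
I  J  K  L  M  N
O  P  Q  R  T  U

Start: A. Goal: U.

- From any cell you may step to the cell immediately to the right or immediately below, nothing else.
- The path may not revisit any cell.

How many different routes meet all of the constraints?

21

A right/down-only route from A to U makes exactly 2 down-moves and 5 right-moves in some order.
With no other constraints that would be C(7,2) = 21 routes.
That gives 21 routes.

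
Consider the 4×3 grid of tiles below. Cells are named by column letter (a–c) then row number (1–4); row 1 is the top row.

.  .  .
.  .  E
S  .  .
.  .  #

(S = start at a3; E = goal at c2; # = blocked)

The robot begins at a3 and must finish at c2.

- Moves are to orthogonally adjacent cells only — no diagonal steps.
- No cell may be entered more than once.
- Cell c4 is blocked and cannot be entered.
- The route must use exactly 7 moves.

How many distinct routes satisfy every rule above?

Need simple routes of exactly 7 moves from a3 to c2 (Manhattan distance 3, so 2 moves are spent on a detour and 2 undoing it).
Enumerating: a3 a2 a1 b1 b2 b3 c3 c2 | a3 a4 b4 b3 b2 b1 c1 c2 | a3 b3 b2 a2 a1 b1 c1 c2.
That gives 3 routes.

3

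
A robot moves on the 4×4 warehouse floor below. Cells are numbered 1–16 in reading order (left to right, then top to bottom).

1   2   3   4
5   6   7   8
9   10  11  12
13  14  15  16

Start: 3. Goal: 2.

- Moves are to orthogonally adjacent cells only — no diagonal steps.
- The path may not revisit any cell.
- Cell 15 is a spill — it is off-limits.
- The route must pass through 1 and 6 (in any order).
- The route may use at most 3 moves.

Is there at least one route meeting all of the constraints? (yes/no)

no

Even ignoring the no-revisit rule, getting from 3 to 2, taking the cheapest ordering 3 → 1 → 6 → 2 needs at least 2 + 2 + 1 = 5 moves (Manhattan distance per leg), which exceeds the 3-move limit.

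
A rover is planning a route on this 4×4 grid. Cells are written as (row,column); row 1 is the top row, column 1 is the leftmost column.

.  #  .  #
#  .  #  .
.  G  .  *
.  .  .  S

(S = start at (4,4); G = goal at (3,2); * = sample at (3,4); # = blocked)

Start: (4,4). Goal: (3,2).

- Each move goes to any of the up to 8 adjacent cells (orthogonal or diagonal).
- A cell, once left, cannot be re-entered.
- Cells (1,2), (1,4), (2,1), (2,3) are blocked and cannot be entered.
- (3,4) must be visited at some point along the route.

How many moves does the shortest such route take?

Any route passes through (3,4) somewhere between (4,4) and (3,2). Summing Chebyshev distances along the two legs ((4,4) → (3,4) → (3,2)) gives a lower bound of 1 + 2 = 3 moves.
A route of 3 moves achieves this: (4,4) → (3,4) → (3,3) → (3,2).
Since 3 matches the lower bound, it is optimal.

3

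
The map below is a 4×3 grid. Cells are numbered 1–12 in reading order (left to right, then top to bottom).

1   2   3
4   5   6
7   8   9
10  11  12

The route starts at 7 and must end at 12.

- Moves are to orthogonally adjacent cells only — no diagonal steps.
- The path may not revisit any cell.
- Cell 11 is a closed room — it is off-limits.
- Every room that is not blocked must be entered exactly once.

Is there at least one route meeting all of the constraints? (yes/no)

no

Cell 10 has only one open neighbour but is neither the start nor the goal, so a Hamiltonian route would have to both enter and leave it through the same neighbour — impossible without revisiting.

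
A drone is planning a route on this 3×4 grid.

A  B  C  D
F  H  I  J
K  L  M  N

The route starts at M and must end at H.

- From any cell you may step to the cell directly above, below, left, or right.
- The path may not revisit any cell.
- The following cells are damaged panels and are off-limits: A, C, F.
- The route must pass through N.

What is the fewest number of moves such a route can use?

4

Any route passes through N somewhere between M and H. Summing Manhattan distances along the two legs (M → N → H) gives a lower bound of 1 + 3 = 4 moves.
A route of 4 moves achieves this: M → N → J → I → H.
Since 4 matches the lower bound, it is optimal.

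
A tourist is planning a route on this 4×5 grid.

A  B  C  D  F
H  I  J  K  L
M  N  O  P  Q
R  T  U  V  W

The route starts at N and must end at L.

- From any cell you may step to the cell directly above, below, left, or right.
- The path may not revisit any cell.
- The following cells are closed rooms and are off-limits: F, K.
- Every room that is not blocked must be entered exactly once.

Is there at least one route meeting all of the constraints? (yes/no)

Cell D has only one open neighbour but is neither the start nor the goal, so a Hamiltonian route would have to both enter and leave it through the same neighbour — impossible without revisiting.

no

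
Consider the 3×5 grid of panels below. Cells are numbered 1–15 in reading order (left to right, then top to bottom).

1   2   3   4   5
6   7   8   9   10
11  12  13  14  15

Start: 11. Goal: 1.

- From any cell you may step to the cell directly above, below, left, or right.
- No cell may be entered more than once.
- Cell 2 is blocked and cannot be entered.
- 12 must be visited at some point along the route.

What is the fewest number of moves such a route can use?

Any route passes through 12 somewhere between 11 and 1. Summing Manhattan distances along the two legs (11 → 12 → 1) gives a lower bound of 1 + 3 = 4 moves.
A route of 4 moves achieves this: 11 → 12 → 7 → 6 → 1.
Since 4 matches the lower bound, it is optimal.

4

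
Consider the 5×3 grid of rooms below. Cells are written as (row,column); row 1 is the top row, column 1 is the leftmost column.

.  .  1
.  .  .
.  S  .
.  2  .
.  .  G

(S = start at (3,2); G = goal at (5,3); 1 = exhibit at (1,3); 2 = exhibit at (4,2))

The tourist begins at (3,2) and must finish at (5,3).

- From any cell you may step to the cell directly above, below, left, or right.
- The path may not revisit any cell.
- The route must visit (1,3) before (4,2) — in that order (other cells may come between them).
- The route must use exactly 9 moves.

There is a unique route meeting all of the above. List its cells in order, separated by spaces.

(3,2) (2,2) (1,2) (1,3) (2,3) (3,3) (4,3) (4,2) (5,2) (5,3)

The waypoints must appear in the order (1,3), (4,2), with no cell reused.
Route from (3,2): up 2 to (1,2), right 1 to (1,3), down 3 to (4,3), left 1 to (4,2), down 1 to (5,2), right 1 to (5,3) — 9 moves in all.
Check: order respected (1 at step 3, 2 at step 7); 9 moves as required.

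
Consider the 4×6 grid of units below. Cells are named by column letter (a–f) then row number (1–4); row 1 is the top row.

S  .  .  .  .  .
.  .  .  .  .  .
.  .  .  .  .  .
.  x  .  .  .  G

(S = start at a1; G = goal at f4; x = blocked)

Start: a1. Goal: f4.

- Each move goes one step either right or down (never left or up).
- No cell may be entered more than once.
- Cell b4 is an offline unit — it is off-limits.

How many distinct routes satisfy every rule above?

A right/down-only route from a1 to f4 makes exactly 3 down-moves and 5 right-moves in some order.
With no other constraints that would be C(8,3) = 56 routes.
Subtract routes through each blocked cell (inclusion–exclusion for overlaps): − through b4: 4 → 52.
That gives 52 routes.

52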